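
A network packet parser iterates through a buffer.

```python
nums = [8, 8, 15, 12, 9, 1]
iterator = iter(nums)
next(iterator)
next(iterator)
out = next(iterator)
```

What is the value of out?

Step 1: Create iterator over [8, 8, 15, 12, 9, 1].
Step 2: next() consumes 8.
Step 3: next() consumes 8.
Step 4: next() returns 15.
Therefore out = 15.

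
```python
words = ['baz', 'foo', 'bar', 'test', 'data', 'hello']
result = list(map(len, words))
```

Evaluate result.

Step 1: Map len() to each word:
  'baz' -> 3
  'foo' -> 3
  'bar' -> 3
  'test' -> 4
  'data' -> 4
  'hello' -> 5
Therefore result = [3, 3, 3, 4, 4, 5].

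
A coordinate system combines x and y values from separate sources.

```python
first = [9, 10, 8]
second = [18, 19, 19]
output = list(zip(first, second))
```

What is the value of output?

Step 1: zip pairs elements at same index:
  Index 0: (9, 18)
  Index 1: (10, 19)
  Index 2: (8, 19)
Therefore output = [(9, 18), (10, 19), (8, 19)].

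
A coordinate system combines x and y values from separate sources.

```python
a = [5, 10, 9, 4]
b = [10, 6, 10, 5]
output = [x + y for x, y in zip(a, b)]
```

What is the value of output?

Step 1: Add corresponding elements:
  5 + 10 = 15
  10 + 6 = 16
  9 + 10 = 19
  4 + 5 = 9
Therefore output = [15, 16, 19, 9].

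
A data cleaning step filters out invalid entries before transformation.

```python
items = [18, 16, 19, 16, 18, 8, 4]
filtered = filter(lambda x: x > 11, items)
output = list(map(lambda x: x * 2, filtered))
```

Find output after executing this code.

Step 1: Filter items for elements > 11:
  18: kept
  16: kept
  19: kept
  16: kept
  18: kept
  8: removed
  4: removed
Step 2: Map x * 2 on filtered [18, 16, 19, 16, 18]:
  18 -> 36
  16 -> 32
  19 -> 38
  16 -> 32
  18 -> 36
Therefore output = [36, 32, 38, 32, 36].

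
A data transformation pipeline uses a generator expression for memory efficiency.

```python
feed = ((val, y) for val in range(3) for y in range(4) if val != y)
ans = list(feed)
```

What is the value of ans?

Step 1: Nested generator over range(3) x range(4) where val != y:
  (0, 0): excluded (val == y)
  (0, 1): included
  (0, 2): included
  (0, 3): included
  (1, 0): included
  (1, 1): excluded (val == y)
  (1, 2): included
  (1, 3): included
  (2, 0): included
  (2, 1): included
  (2, 2): excluded (val == y)
  (2, 3): included
Therefore ans = [(0, 1), (0, 2), (0, 3), (1, 0), (1, 2), (1, 3), (2, 0), (2, 1), (2, 3)].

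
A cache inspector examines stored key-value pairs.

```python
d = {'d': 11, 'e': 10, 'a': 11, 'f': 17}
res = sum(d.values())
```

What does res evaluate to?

Step 1: d.values() = [11, 10, 11, 17].
Step 2: sum = 49.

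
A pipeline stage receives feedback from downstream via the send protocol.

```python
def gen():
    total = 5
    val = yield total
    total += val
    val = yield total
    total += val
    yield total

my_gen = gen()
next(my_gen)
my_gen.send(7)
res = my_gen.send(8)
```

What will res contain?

Step 1: next() -> yield total=5.
Step 2: send(7) -> val=7, total = 5+7 = 12, yield 12.
Step 3: send(8) -> val=8, total = 12+8 = 20, yield 20.
Therefore res = 20.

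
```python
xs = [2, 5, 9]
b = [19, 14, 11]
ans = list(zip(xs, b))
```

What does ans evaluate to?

Step 1: zip pairs elements at same index:
  Index 0: (2, 19)
  Index 1: (5, 14)
  Index 2: (9, 11)
Therefore ans = [(2, 19), (5, 14), (9, 11)].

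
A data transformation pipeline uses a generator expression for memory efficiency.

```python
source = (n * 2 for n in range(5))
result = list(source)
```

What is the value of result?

Step 1: For each n in range(5), compute n*2:
  n=0: 0*2 = 0
  n=1: 1*2 = 2
  n=2: 2*2 = 4
  n=3: 3*2 = 6
  n=4: 4*2 = 8
Therefore result = [0, 2, 4, 6, 8].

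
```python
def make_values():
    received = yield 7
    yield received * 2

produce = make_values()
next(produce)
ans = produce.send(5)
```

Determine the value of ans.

Step 1: next(produce) advances to first yield, producing 7.
Step 2: send(5) resumes, received = 5.
Step 3: yield received * 2 = 5 * 2 = 10.
Therefore ans = 10.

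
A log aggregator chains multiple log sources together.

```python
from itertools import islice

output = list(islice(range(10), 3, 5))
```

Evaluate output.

Step 1: islice(range(10), 3, 5) takes elements at indices [3, 5).
Step 2: Elements: [3, 4].
Therefore output = [3, 4].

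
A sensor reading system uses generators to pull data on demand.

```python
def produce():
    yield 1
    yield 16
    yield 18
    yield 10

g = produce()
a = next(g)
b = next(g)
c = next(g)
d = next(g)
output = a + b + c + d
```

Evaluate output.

Step 1: Create generator and consume all values:
  a = next(g) = 1
  b = next(g) = 16
  c = next(g) = 18
  d = next(g) = 10
Step 2: output = 1 + 16 + 18 + 10 = 45.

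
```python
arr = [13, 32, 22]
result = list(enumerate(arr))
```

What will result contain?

Step 1: enumerate pairs each element with its index:
  (0, 13)
  (1, 32)
  (2, 22)
Therefore result = [(0, 13), (1, 32), (2, 22)].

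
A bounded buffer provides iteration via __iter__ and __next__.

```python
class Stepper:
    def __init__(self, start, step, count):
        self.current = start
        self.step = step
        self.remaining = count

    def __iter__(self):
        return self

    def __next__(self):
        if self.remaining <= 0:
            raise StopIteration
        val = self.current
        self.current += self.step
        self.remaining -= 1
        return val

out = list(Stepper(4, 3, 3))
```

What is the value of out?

Step 1: Stepper starts at 4, increments by 3, for 3 steps:
  Yield 4, then current += 3
  Yield 7, then current += 3
  Yield 10, then current += 3
Therefore out = [4, 7, 10].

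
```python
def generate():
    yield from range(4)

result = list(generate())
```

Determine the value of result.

Step 1: yield from delegates to the iterable, yielding each element.
Step 2: Collected values: [0, 1, 2, 3].
Therefore result = [0, 1, 2, 3].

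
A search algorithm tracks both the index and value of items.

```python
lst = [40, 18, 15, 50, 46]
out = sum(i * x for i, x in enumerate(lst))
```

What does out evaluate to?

Step 1: Compute i * x for each (i, x) in enumerate([40, 18, 15, 50, 46]):
  i=0, x=40: 0*40 = 0
  i=1, x=18: 1*18 = 18
  i=2, x=15: 2*15 = 30
  i=3, x=50: 3*50 = 150
  i=4, x=46: 4*46 = 184
Step 2: sum = 0 + 18 + 30 + 150 + 184 = 382.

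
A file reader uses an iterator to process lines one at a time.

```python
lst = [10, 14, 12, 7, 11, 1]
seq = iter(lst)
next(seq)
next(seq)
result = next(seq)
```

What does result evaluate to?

Step 1: Create iterator over [10, 14, 12, 7, 11, 1].
Step 2: next() consumes 10.
Step 3: next() consumes 14.
Step 4: next() returns 12.
Therefore result = 12.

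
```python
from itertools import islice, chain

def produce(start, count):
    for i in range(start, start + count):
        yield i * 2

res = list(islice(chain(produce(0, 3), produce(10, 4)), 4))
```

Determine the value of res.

Step 1: produce(0, 3) yields [0, 2, 4].
Step 2: produce(10, 4) yields [20, 22, 24, 26].
Step 3: chain concatenates: [0, 2, 4, 20, 22, 24, 26].
Step 4: islice takes first 4: [0, 2, 4, 20].
Therefore res = [0, 2, 4, 20].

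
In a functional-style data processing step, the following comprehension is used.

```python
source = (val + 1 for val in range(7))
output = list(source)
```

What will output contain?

Step 1: For each val in range(7), compute val+1:
  val=0: 0+1 = 1
  val=1: 1+1 = 2
  val=2: 2+1 = 3
  val=3: 3+1 = 4
  val=4: 4+1 = 5
  val=5: 5+1 = 6
  val=6: 6+1 = 7
Therefore output = [1, 2, 3, 4, 5, 6, 7].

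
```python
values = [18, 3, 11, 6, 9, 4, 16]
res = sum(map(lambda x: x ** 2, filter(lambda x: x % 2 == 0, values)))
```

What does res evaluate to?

Step 1: Filter even numbers from [18, 3, 11, 6, 9, 4, 16]: [18, 6, 4, 16]
Step 2: Square each: [324, 36, 16, 256]
Step 3: Sum = 632.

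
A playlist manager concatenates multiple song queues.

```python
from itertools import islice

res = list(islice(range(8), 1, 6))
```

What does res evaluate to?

Step 1: islice(range(8), 1, 6) takes elements at indices [1, 6).
Step 2: Elements: [1, 2, 3, 4, 5].
Therefore res = [1, 2, 3, 4, 5].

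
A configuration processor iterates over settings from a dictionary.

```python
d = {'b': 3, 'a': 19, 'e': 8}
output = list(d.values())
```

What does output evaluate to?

Step 1: d.values() returns the dictionary values in insertion order.
Therefore output = [3, 19, 8].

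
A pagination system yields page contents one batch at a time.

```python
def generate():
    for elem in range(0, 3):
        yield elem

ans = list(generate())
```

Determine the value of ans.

Step 1: The generator yields each value from range(0, 3).
Step 2: list() consumes all yields: [0, 1, 2].
Therefore ans = [0, 1, 2].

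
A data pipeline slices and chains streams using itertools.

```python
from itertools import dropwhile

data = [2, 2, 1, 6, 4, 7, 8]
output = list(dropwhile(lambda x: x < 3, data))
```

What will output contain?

Step 1: dropwhile drops elements while < 3:
  2 < 3: dropped
  2 < 3: dropped
  1 < 3: dropped
  6: kept (dropping stopped)
Step 2: Remaining elements kept regardless of condition.
Therefore output = [6, 4, 7, 8].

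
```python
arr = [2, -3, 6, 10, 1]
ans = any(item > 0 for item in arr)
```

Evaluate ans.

Step 1: Check item > 0 for each element in [2, -3, 6, 10, 1]:
  2 > 0: True
  -3 > 0: False
  6 > 0: True
  10 > 0: True
  1 > 0: True
Step 2: any() returns True.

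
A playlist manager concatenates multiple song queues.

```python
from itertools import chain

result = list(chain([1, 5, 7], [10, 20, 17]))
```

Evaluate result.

Step 1: chain() concatenates iterables: [1, 5, 7] + [10, 20, 17].
Therefore result = [1, 5, 7, 10, 20, 17].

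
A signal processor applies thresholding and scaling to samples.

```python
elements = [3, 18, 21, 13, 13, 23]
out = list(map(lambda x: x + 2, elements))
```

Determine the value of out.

Step 1: Apply lambda x: x + 2 to each element:
  3 -> 5
  18 -> 20
  21 -> 23
  13 -> 15
  13 -> 15
  23 -> 25
Therefore out = [5, 20, 23, 15, 15, 25].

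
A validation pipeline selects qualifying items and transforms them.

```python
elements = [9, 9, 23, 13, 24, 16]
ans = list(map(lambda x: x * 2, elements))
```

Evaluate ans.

Step 1: Apply lambda x: x * 2 to each element:
  9 -> 18
  9 -> 18
  23 -> 46
  13 -> 26
  24 -> 48
  16 -> 32
Therefore ans = [18, 18, 46, 26, 48, 32].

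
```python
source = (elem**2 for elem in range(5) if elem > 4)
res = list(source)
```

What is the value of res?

Step 1: For range(5), keep elem > 4, then square:
  elem=0: 0 <= 4, excluded
  elem=1: 1 <= 4, excluded
  elem=2: 2 <= 4, excluded
  elem=3: 3 <= 4, excluded
  elem=4: 4 <= 4, excluded
Therefore res = [].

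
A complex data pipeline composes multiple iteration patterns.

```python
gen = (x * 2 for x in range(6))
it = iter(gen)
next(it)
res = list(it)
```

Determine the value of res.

Step 1: Generator produces [0, 2, 4, 6, 8, 10].
Step 2: next(it) consumes first element (0).
Step 3: list(it) collects remaining: [2, 4, 6, 8, 10].
Therefore res = [2, 4, 6, 8, 10].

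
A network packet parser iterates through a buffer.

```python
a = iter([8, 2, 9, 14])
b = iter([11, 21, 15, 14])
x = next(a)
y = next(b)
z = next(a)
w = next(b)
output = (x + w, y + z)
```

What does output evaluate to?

Step 1: a iterates [8, 2, 9, 14], b iterates [11, 21, 15, 14].
Step 2: x = next(a) = 8, y = next(b) = 11.
Step 3: z = next(a) = 2, w = next(b) = 21.
Step 4: output = (8 + 21, 11 + 2) = (29, 13).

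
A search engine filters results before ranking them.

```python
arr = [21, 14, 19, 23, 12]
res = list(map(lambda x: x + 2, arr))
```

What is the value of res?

Step 1: Apply lambda x: x + 2 to each element:
  21 -> 23
  14 -> 16
  19 -> 21
  23 -> 25
  12 -> 14
Therefore res = [23, 16, 21, 25, 14].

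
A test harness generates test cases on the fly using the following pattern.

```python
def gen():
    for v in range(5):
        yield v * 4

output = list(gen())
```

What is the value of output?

Step 1: For each v in range(5), yield v * 4:
  v=0: yield 0 * 4 = 0
  v=1: yield 1 * 4 = 4
  v=2: yield 2 * 4 = 8
  v=3: yield 3 * 4 = 12
  v=4: yield 4 * 4 = 16
Therefore output = [0, 4, 8, 12, 16].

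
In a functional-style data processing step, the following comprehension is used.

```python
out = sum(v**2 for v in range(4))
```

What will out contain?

Step 1: Compute v**2 for each v in range(4):
  v=0: 0**2 = 0
  v=1: 1**2 = 1
  v=2: 2**2 = 4
  v=3: 3**2 = 9
Step 2: sum = 0 + 1 + 4 + 9 = 14.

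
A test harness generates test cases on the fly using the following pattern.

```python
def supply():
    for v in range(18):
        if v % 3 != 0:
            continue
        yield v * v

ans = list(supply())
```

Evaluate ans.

Step 1: Only yield v**2 when v is divisible by 3:
  v=0: 0 % 3 == 0, yield 0**2 = 0
  v=3: 3 % 3 == 0, yield 3**2 = 9
  v=6: 6 % 3 == 0, yield 6**2 = 36
  v=9: 9 % 3 == 0, yield 9**2 = 81
  v=12: 12 % 3 == 0, yield 12**2 = 144
  v=15: 15 % 3 == 0, yield 15**2 = 225
Therefore ans = [0, 9, 36, 81, 144, 225].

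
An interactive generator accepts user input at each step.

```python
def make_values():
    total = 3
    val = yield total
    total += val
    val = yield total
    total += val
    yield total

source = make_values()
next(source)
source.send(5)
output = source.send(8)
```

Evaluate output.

Step 1: next() -> yield total=3.
Step 2: send(5) -> val=5, total = 3+5 = 8, yield 8.
Step 3: send(8) -> val=8, total = 8+8 = 16, yield 16.
Therefore output = 16.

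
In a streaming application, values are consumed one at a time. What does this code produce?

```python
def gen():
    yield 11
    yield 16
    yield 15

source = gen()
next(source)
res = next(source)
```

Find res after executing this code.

Step 1: gen() creates a generator.
Step 2: next(source) yields 11 (consumed and discarded).
Step 3: next(source) yields 16, assigned to res.
Therefore res = 16.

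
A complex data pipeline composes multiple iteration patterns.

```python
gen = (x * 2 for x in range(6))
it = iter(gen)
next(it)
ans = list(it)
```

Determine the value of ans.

Step 1: Generator produces [0, 2, 4, 6, 8, 10].
Step 2: next(it) consumes first element (0).
Step 3: list(it) collects remaining: [2, 4, 6, 8, 10].
Therefore ans = [2, 4, 6, 8, 10].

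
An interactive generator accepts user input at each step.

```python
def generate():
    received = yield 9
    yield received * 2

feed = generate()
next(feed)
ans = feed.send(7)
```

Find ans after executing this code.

Step 1: next(feed) advances to first yield, producing 9.
Step 2: send(7) resumes, received = 7.
Step 3: yield received * 2 = 7 * 2 = 14.
Therefore ans = 14.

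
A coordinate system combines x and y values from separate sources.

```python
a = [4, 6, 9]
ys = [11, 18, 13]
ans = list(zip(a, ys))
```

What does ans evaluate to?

Step 1: zip pairs elements at same index:
  Index 0: (4, 11)
  Index 1: (6, 18)
  Index 2: (9, 13)
Therefore ans = [(4, 11), (6, 18), (9, 13)].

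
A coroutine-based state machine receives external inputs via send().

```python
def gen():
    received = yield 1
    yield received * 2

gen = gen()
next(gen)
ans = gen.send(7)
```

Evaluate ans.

Step 1: next(gen) advances to first yield, producing 1.
Step 2: send(7) resumes, received = 7.
Step 3: yield received * 2 = 7 * 2 = 14.
Therefore ans = 14.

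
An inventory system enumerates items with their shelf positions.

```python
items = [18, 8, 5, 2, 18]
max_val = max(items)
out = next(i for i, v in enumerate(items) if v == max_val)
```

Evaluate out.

Step 1: max([18, 8, 5, 2, 18]) = 18.
Step 2: Find first index where value == 18:
  Index 0: 18 == 18, found!
Therefore out = 0.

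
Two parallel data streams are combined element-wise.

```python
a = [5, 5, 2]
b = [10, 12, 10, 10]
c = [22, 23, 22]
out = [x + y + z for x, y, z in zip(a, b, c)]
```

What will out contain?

Step 1: zip three lists (truncates to shortest, len=3):
  5 + 10 + 22 = 37
  5 + 12 + 23 = 40
  2 + 10 + 22 = 34
Therefore out = [37, 40, 34].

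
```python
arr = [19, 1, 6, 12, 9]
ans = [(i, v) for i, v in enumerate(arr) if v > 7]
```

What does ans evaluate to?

Step 1: Filter enumerate([19, 1, 6, 12, 9]) keeping v > 7:
  (0, 19): 19 > 7, included
  (1, 1): 1 <= 7, excluded
  (2, 6): 6 <= 7, excluded
  (3, 12): 12 > 7, included
  (4, 9): 9 > 7, included
Therefore ans = [(0, 19), (3, 12), (4, 9)].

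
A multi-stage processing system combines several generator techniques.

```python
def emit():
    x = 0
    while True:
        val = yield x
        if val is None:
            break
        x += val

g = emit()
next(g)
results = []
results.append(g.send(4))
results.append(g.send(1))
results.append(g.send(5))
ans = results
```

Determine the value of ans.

Step 1: next(g) -> yield 0.
Step 2: send(4) -> x = 4, yield 4.
Step 3: send(1) -> x = 5, yield 5.
Step 4: send(5) -> x = 10, yield 10.
Therefore ans = [4, 5, 10].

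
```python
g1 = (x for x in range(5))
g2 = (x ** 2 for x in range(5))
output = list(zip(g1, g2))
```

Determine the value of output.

Step 1: g1 produces [0, 1, 2, 3, 4].
Step 2: g2 produces [0, 1, 4, 9, 16].
Step 3: zip pairs them: [(0, 0), (1, 1), (2, 4), (3, 9), (4, 16)].
Therefore output = [(0, 0), (1, 1), (2, 4), (3, 9), (4, 16)].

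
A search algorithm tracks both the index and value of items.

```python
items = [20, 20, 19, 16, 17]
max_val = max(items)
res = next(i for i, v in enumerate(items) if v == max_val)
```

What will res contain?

Step 1: max([20, 20, 19, 16, 17]) = 20.
Step 2: Find first index where value == 20:
  Index 0: 20 == 20, found!
Therefore res = 0.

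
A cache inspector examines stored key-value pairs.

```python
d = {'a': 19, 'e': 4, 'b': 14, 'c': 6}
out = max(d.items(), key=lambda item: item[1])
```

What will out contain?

Step 1: Find item with maximum value:
  ('a', 19)
  ('e', 4)
  ('b', 14)
  ('c', 6)
Step 2: Maximum value is 19 at key 'a'.
Therefore out = ('a', 19).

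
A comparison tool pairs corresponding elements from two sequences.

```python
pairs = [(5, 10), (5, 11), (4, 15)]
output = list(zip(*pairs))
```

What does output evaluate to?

Step 1: zip(*pairs) transposes: unzips [(5, 10), (5, 11), (4, 15)] into separate sequences.
Step 2: First elements: (5, 5, 4), second elements: (10, 11, 15).
Therefore output = [(5, 5, 4), (10, 11, 15)].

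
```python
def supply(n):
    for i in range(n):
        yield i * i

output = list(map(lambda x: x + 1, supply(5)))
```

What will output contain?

Step 1: supply(5) yields squares: [0, 1, 4, 9, 16].
Step 2: map adds 1 to each: [1, 2, 5, 10, 17].
Therefore output = [1, 2, 5, 10, 17].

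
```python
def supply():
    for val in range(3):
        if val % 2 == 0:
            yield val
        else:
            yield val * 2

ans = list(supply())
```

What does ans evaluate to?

Step 1: For each val in range(3), yield val if even, else val*2:
  val=0 (even): yield 0
  val=1 (odd): yield 1*2 = 2
  val=2 (even): yield 2
Therefore ans = [0, 2, 2].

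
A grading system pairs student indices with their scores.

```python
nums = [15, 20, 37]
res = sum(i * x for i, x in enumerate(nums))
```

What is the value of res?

Step 1: Compute i * x for each (i, x) in enumerate([15, 20, 37]):
  i=0, x=15: 0*15 = 0
  i=1, x=20: 1*20 = 20
  i=2, x=37: 2*37 = 74
Step 2: sum = 0 + 20 + 74 = 94.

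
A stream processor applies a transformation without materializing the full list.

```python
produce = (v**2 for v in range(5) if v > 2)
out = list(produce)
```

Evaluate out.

Step 1: For range(5), keep v > 2, then square:
  v=0: 0 <= 2, excluded
  v=1: 1 <= 2, excluded
  v=2: 2 <= 2, excluded
  v=3: 3 > 2, yield 3**2 = 9
  v=4: 4 > 2, yield 4**2 = 16
Therefore out = [9, 16].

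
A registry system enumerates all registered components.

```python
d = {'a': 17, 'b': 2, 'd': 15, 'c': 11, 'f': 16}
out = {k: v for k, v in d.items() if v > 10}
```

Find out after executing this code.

Step 1: Filter items where value > 10:
  'a': 17 > 10: kept
  'b': 2 <= 10: removed
  'd': 15 > 10: kept
  'c': 11 > 10: kept
  'f': 16 > 10: kept
Therefore out = {'a': 17, 'd': 15, 'c': 11, 'f': 16}.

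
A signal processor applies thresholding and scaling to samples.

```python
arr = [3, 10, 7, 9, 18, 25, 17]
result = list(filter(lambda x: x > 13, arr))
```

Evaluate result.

Step 1: Filter elements > 13:
  3: removed
  10: removed
  7: removed
  9: removed
  18: kept
  25: kept
  17: kept
Therefore result = [18, 25, 17].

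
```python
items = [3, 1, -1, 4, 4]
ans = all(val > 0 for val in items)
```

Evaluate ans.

Step 1: Check val > 0 for each element in [3, 1, -1, 4, 4]:
  3 > 0: True
  1 > 0: True
  -1 > 0: False
  4 > 0: True
  4 > 0: True
Step 2: all() returns False.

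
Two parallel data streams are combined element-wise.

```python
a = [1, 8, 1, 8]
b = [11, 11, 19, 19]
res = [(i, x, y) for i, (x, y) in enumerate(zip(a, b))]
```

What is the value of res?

Step 1: enumerate(zip(a, b)) gives index with paired elements:
  i=0: (1, 11)
  i=1: (8, 11)
  i=2: (1, 19)
  i=3: (8, 19)
Therefore res = [(0, 1, 11), (1, 8, 11), (2, 1, 19), (3, 8, 19)].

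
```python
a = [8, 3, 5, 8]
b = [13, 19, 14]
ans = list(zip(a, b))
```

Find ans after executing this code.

Step 1: zip stops at shortest (len(a)=4, len(b)=3):
  Index 0: (8, 13)
  Index 1: (3, 19)
  Index 2: (5, 14)
Step 2: Last element of a (8) has no pair, dropped.
Therefore ans = [(8, 13), (3, 19), (5, 14)].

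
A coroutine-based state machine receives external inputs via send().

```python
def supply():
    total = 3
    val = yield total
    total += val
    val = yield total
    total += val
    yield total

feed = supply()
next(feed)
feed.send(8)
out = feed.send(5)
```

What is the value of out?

Step 1: next() -> yield total=3.
Step 2: send(8) -> val=8, total = 3+8 = 11, yield 11.
Step 3: send(5) -> val=5, total = 11+5 = 16, yield 16.
Therefore out = 16.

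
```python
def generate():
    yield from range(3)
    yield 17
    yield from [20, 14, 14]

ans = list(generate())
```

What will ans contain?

Step 1: Trace yields in order:
  yield 0
  yield 1
  yield 2
  yield 17
  yield 20
  yield 14
  yield 14
Therefore ans = [0, 1, 2, 17, 20, 14, 14].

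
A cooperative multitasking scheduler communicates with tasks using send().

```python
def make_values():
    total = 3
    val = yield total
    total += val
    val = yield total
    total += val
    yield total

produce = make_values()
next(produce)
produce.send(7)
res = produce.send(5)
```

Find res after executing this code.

Step 1: next() -> yield total=3.
Step 2: send(7) -> val=7, total = 3+7 = 10, yield 10.
Step 3: send(5) -> val=5, total = 10+5 = 15, yield 15.
Therefore res = 15.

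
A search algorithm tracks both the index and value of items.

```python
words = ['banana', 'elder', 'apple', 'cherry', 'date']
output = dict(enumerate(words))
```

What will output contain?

Step 1: enumerate pairs indices with words:
  0 -> 'banana'
  1 -> 'elder'
  2 -> 'apple'
  3 -> 'cherry'
  4 -> 'date'
Therefore output = {0: 'banana', 1: 'elder', 2: 'apple', 3: 'cherry', 4: 'date'}.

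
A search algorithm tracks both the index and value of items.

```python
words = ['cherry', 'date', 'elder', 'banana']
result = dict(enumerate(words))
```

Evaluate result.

Step 1: enumerate pairs indices with words:
  0 -> 'cherry'
  1 -> 'date'
  2 -> 'elder'
  3 -> 'banana'
Therefore result = {0: 'cherry', 1: 'date', 2: 'elder', 3: 'banana'}.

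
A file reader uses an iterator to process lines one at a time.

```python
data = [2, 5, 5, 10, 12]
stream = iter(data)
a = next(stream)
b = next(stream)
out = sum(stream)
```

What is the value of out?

Step 1: Create iterator over [2, 5, 5, 10, 12].
Step 2: a = next() = 2, b = next() = 5.
Step 3: sum() of remaining [5, 10, 12] = 27.
Therefore out = 27.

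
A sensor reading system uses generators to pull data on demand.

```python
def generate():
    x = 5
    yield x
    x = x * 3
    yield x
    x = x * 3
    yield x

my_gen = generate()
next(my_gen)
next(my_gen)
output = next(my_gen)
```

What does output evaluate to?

Step 1: Trace through generator execution:
  Yield 1: x starts at 5, yield 5
  Yield 2: x = 5 * 3 = 15, yield 15
  Yield 3: x = 15 * 3 = 45, yield 45
Step 2: First next() gets 5, second next() gets the second value, third next() yields 45.
Therefore output = 45.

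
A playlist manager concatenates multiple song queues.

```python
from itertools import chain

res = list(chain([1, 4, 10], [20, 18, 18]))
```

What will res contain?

Step 1: chain() concatenates iterables: [1, 4, 10] + [20, 18, 18].
Therefore res = [1, 4, 10, 20, 18, 18].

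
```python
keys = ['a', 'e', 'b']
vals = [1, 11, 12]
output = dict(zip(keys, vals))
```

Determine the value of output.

Step 1: zip pairs keys with values:
  'a' -> 1
  'e' -> 11
  'b' -> 12
Therefore output = {'a': 1, 'e': 11, 'b': 12}.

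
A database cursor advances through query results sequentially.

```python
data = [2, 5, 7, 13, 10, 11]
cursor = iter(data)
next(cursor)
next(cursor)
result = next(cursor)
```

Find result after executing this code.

Step 1: Create iterator over [2, 5, 7, 13, 10, 11].
Step 2: next() consumes 2.
Step 3: next() consumes 5.
Step 4: next() returns 7.
Therefore result = 7.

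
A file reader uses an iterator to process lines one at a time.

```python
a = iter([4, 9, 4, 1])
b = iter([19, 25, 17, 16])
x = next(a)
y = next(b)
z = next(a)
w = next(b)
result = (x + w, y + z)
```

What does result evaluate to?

Step 1: a iterates [4, 9, 4, 1], b iterates [19, 25, 17, 16].
Step 2: x = next(a) = 4, y = next(b) = 19.
Step 3: z = next(a) = 9, w = next(b) = 25.
Step 4: result = (4 + 25, 19 + 9) = (29, 28).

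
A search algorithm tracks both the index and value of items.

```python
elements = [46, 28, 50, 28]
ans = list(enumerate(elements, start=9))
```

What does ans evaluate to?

Step 1: enumerate with start=9:
  (9, 46)
  (10, 28)
  (11, 50)
  (12, 28)
Therefore ans = [(9, 46), (10, 28), (11, 50), (12, 28)].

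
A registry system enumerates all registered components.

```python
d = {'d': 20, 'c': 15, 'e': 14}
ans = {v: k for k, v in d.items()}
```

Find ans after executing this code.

Step 1: Invert dict (swap keys and values):
  'd': 20 -> 20: 'd'
  'c': 15 -> 15: 'c'
  'e': 14 -> 14: 'e'
Therefore ans = {20: 'd', 15: 'c', 14: 'e'}.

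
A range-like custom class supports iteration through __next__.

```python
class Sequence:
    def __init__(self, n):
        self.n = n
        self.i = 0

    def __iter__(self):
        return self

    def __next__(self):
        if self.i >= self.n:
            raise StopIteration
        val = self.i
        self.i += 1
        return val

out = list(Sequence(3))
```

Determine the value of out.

Step 1: Sequence(3) creates an iterator counting 0 to 2.
Step 2: list() consumes all values: [0, 1, 2].
Therefore out = [0, 1, 2].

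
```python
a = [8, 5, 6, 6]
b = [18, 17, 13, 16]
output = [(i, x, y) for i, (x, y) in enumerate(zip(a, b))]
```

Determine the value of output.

Step 1: enumerate(zip(a, b)) gives index with paired elements:
  i=0: (8, 18)
  i=1: (5, 17)
  i=2: (6, 13)
  i=3: (6, 16)
Therefore output = [(0, 8, 18), (1, 5, 17), (2, 6, 13), (3, 6, 16)].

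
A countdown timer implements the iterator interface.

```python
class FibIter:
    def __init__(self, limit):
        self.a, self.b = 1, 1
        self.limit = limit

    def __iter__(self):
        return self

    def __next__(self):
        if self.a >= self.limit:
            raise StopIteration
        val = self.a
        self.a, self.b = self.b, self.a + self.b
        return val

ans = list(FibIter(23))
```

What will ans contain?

Step 1: Fibonacci-like sequence (a=1, b=1) until >= 23:
  Yield 1, then a,b = 1,2
  Yield 1, then a,b = 2,3
  Yield 2, then a,b = 3,5
  Yield 3, then a,b = 5,8
  Yield 5, then a,b = 8,13
  Yield 8, then a,b = 13,21
  Yield 13, then a,b = 21,34
  Yield 21, then a,b = 34,55
Step 2: 34 >= 23, stop.
Therefore ans = [1, 1, 2, 3, 5, 8, 13, 21].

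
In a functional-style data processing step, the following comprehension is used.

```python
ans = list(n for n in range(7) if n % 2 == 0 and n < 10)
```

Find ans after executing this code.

Step 1: Filter range(7) where n % 2 == 0 and n < 10:
  n=0: both conditions met, included
  n=1: excluded (1 % 2 != 0)
  n=2: both conditions met, included
  n=3: excluded (3 % 2 != 0)
  n=4: both conditions met, included
  n=5: excluded (5 % 2 != 0)
  n=6: both conditions met, included
Therefore ans = [0, 2, 4, 6].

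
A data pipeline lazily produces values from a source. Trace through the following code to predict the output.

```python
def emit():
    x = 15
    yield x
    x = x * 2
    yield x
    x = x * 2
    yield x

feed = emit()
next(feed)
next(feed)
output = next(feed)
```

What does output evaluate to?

Step 1: Trace through generator execution:
  Yield 1: x starts at 15, yield 15
  Yield 2: x = 15 * 2 = 30, yield 30
  Yield 3: x = 30 * 2 = 60, yield 60
Step 2: First next() gets 15, second next() gets the second value, third next() yields 60.
Therefore output = 60.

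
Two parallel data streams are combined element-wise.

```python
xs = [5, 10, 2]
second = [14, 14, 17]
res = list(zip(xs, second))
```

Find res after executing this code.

Step 1: zip pairs elements at same index:
  Index 0: (5, 14)
  Index 1: (10, 14)
  Index 2: (2, 17)
Therefore res = [(5, 14), (10, 14), (2, 17)].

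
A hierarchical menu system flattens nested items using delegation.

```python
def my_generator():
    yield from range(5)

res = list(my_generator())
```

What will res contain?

Step 1: yield from delegates to the iterable, yielding each element.
Step 2: Collected values: [0, 1, 2, 3, 4].
Therefore res = [0, 1, 2, 3, 4].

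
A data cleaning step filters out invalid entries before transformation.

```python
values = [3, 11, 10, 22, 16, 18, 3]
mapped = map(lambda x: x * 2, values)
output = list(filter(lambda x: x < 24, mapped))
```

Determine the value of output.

Step 1: Map x * 2:
  3 -> 6
  11 -> 22
  10 -> 20
  22 -> 44
  16 -> 32
  18 -> 36
  3 -> 6
Step 2: Filter for < 24:
  6: kept
  22: kept
  20: kept
  44: removed
  32: removed
  36: removed
  6: kept
Therefore output = [6, 22, 20, 6].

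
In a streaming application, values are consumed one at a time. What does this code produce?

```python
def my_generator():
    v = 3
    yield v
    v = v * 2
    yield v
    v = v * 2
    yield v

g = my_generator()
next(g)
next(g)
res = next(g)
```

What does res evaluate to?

Step 1: Trace through generator execution:
  Yield 1: v starts at 3, yield 3
  Yield 2: v = 3 * 2 = 6, yield 6
  Yield 3: v = 6 * 2 = 12, yield 12
Step 2: First next() gets 3, second next() gets the second value, third next() yields 12.
Therefore res = 12.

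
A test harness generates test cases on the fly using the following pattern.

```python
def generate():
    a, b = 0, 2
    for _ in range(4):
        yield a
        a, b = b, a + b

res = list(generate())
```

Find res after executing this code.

Step 1: Fibonacci-like sequence starting with a=0, b=2:
  Iteration 1: yield a=0, then a,b = 2,2
  Iteration 2: yield a=2, then a,b = 2,4
  Iteration 3: yield a=2, then a,b = 4,6
  Iteration 4: yield a=4, then a,b = 6,10
Therefore res = [0, 2, 2, 4].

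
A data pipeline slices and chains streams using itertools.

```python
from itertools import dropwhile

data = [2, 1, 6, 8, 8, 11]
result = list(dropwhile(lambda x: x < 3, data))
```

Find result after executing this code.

Step 1: dropwhile drops elements while < 3:
  2 < 3: dropped
  1 < 3: dropped
  6: kept (dropping stopped)
Step 2: Remaining elements kept regardless of condition.
Therefore result = [6, 8, 8, 11].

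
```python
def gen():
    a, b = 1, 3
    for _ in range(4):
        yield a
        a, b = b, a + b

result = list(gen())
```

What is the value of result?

Step 1: Fibonacci-like sequence starting with a=1, b=3:
  Iteration 1: yield a=1, then a,b = 3,4
  Iteration 2: yield a=3, then a,b = 4,7
  Iteration 3: yield a=4, then a,b = 7,11
  Iteration 4: yield a=7, then a,b = 11,18
Therefore result = [1, 3, 4, 7].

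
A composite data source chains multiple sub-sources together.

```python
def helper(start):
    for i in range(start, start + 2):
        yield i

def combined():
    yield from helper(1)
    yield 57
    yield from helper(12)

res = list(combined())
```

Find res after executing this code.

Step 1: combined() delegates to helper(1):
  yield 1
  yield 2
Step 2: yield 57
Step 3: Delegates to helper(12):
  yield 12
  yield 13
Therefore res = [1, 2, 57, 12, 13].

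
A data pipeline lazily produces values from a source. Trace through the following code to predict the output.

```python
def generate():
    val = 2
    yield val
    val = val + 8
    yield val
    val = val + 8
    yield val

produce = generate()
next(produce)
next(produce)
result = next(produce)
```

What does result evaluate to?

Step 1: Trace through generator execution:
  Yield 1: val starts at 2, yield 2
  Yield 2: val = 2 + 8 = 10, yield 10
  Yield 3: val = 10 + 8 = 18, yield 18
Step 2: First next() gets 2, second next() gets the second value, third next() yields 18.
Therefore result = 18.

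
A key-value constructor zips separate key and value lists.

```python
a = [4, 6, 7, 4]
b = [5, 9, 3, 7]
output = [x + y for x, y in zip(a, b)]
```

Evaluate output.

Step 1: Add corresponding elements:
  4 + 5 = 9
  6 + 9 = 15
  7 + 3 = 10
  4 + 7 = 11
Therefore output = [9, 15, 10, 11].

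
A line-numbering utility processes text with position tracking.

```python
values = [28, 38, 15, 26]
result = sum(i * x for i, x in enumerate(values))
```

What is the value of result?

Step 1: Compute i * x for each (i, x) in enumerate([28, 38, 15, 26]):
  i=0, x=28: 0*28 = 0
  i=1, x=38: 1*38 = 38
  i=2, x=15: 2*15 = 30
  i=3, x=26: 3*26 = 78
Step 2: sum = 0 + 38 + 30 + 78 = 146.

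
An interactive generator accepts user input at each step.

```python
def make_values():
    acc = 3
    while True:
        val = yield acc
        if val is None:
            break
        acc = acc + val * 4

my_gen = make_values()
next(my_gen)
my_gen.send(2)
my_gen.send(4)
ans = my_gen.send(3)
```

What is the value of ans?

Step 1: next() -> yield acc=3.
Step 2: send(2) -> val=2, acc = 3 + 2*4 = 11, yield 11.
Step 3: send(4) -> val=4, acc = 11 + 4*4 = 27, yield 27.
Step 4: send(3) -> val=3, acc = 27 + 3*4 = 39, yield 39.
Therefore ans = 39.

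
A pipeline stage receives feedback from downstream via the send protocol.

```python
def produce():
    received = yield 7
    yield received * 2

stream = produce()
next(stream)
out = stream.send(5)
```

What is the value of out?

Step 1: next(stream) advances to first yield, producing 7.
Step 2: send(5) resumes, received = 5.
Step 3: yield received * 2 = 5 * 2 = 10.
Therefore out = 10.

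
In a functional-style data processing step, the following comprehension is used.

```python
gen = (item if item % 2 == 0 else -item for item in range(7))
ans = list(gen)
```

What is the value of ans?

Step 1: For each item in range(7), yield item if even, else -item:
  item=0: even, yield 0
  item=1: odd, yield -1
  item=2: even, yield 2
  item=3: odd, yield -3
  item=4: even, yield 4
  item=5: odd, yield -5
  item=6: even, yield 6
Therefore ans = [0, -1, 2, -3, 4, -5, 6].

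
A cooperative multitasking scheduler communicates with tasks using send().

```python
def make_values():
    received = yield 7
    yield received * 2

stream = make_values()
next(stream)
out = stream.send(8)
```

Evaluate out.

Step 1: next(stream) advances to first yield, producing 7.
Step 2: send(8) resumes, received = 8.
Step 3: yield received * 2 = 8 * 2 = 16.
Therefore out = 16.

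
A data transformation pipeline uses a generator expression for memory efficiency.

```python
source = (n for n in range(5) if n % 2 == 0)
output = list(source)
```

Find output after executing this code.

Step 1: Filter range(5) keeping only even values:
  n=0: even, included
  n=1: odd, excluded
  n=2: even, included
  n=3: odd, excluded
  n=4: even, included
Therefore output = [0, 2, 4].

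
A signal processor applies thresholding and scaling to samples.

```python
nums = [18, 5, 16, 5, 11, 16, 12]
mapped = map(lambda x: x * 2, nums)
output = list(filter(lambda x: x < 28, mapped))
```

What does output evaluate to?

Step 1: Map x * 2:
  18 -> 36
  5 -> 10
  16 -> 32
  5 -> 10
  11 -> 22
  16 -> 32
  12 -> 24
Step 2: Filter for < 28:
  36: removed
  10: kept
  32: removed
  10: kept
  22: kept
  32: removed
  24: kept
Therefore output = [10, 10, 22, 24].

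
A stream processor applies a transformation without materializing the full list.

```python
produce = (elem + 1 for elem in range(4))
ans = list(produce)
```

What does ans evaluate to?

Step 1: For each elem in range(4), compute elem+1:
  elem=0: 0+1 = 1
  elem=1: 1+1 = 2
  elem=2: 2+1 = 3
  elem=3: 3+1 = 4
Therefore ans = [1, 2, 3, 4].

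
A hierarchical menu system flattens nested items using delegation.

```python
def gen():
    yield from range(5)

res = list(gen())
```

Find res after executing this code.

Step 1: yield from delegates to the iterable, yielding each element.
Step 2: Collected values: [0, 1, 2, 3, 4].
Therefore res = [0, 1, 2, 3, 4].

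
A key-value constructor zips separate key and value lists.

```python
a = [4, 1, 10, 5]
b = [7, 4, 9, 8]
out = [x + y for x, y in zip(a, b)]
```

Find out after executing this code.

Step 1: Add corresponding elements:
  4 + 7 = 11
  1 + 4 = 5
  10 + 9 = 19
  5 + 8 = 13
Therefore out = [11, 5, 19, 13].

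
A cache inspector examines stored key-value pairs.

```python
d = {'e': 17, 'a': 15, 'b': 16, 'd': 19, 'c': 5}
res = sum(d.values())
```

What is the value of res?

Step 1: d.values() = [17, 15, 16, 19, 5].
Step 2: sum = 72.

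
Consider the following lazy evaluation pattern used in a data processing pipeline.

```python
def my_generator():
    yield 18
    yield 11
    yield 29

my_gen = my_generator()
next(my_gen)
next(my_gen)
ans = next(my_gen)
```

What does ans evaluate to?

Step 1: my_generator() creates a generator.
Step 2: next(my_gen) yields 18 (consumed and discarded).
Step 3: next(my_gen) yields 11 (consumed and discarded).
Step 4: next(my_gen) yields 29, assigned to ans.
Therefore ans = 29.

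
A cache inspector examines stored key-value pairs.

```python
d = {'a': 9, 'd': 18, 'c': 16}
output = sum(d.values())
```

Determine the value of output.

Step 1: d.values() = [9, 18, 16].
Step 2: sum = 43.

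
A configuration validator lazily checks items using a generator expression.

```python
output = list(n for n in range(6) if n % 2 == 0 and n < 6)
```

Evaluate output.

Step 1: Filter range(6) where n % 2 == 0 and n < 6:
  n=0: both conditions met, included
  n=1: excluded (1 % 2 != 0)
  n=2: both conditions met, included
  n=3: excluded (3 % 2 != 0)
  n=4: both conditions met, included
  n=5: excluded (5 % 2 != 0)
Therefore output = [0, 2, 4].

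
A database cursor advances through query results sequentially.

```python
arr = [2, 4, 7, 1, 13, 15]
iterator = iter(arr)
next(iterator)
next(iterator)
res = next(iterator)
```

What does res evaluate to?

Step 1: Create iterator over [2, 4, 7, 1, 13, 15].
Step 2: next() consumes 2.
Step 3: next() consumes 4.
Step 4: next() returns 7.
Therefore res = 7.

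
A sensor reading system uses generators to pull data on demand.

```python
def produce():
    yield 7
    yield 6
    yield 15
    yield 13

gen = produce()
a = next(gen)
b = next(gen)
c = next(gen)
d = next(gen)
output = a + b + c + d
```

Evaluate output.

Step 1: Create generator and consume all values:
  a = next(gen) = 7
  b = next(gen) = 6
  c = next(gen) = 15
  d = next(gen) = 13
Step 2: output = 7 + 6 + 15 + 13 = 41.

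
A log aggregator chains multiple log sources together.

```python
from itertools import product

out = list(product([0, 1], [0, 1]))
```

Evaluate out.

Step 1: product([0, 1], [0, 1]) gives all pairs:
  (0, 0)
  (0, 1)
  (1, 0)
  (1, 1)
Therefore out = [(0, 0), (0, 1), (1, 0), (1, 1)].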